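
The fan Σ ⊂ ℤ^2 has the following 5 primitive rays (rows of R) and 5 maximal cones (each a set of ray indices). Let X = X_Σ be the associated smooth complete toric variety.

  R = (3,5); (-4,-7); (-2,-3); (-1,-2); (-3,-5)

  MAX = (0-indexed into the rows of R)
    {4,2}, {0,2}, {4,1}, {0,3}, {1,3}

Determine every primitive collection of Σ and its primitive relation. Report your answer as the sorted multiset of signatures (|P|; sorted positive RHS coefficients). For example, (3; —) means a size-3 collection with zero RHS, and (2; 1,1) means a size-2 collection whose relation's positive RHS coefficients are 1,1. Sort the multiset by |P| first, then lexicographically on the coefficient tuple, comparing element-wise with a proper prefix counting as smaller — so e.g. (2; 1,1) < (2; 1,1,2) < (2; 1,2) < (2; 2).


Σ has 5 primitive collections:

  P = {0,4}:  v_{0} + v_{4} = 0 — sig = (2; —)
  P = {0,1}:  v_{0} + v_{1} = v_{3} — sig = (2; 1)
  P = {2,3}:  v_{2} + v_{3} = v_{4} — sig = (2; 1)
  P = {3,4}:  v_{3} + v_{4} = v_{1} — sig = (2; 1)
  P = {1,2}:  v_{1} + v_{2} = 2·v_{4} — sig = (2; 2)

so the primitive-relation signature multiset is
{ (2; —),  (2; 1) ×3,  (2; 2) }


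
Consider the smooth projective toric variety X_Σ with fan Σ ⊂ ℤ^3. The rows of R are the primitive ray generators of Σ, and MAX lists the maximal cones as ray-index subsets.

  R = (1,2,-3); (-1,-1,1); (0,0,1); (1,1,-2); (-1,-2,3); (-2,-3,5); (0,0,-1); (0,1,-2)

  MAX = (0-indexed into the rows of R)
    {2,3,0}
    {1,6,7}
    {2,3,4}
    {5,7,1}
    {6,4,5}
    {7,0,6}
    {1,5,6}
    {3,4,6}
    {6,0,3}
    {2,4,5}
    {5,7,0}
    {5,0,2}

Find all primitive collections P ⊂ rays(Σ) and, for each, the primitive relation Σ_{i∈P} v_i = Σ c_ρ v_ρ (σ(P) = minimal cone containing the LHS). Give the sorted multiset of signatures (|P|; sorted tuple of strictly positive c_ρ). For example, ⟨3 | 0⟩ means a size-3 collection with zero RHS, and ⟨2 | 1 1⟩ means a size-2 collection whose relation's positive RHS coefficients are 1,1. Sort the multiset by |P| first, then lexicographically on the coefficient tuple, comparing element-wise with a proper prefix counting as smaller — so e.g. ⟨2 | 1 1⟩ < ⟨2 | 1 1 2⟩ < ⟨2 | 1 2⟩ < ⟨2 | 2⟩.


Minimal non-faces — 12 found among 8 rays, 12 max cones:

  {0,4}:  v_{0} + v_{4} = 0  ⟹  sig = ⟨2 | 0⟩
  {2,6}:  v_{2} + v_{6} = 0  ⟹  sig = ⟨2 | 0⟩
  {0,1}:  v_{0} + v_{1} = v_{7}  ⟹  sig = ⟨2 | 1⟩
  {1,3}:  v_{1} + v_{3} = v_{6}  ⟹  sig = ⟨2 | 1⟩
  {3,5}:  v_{3} + v_{5} = v_{4}  ⟹  sig = ⟨2 | 1⟩
  {4,7}:  v_{4} + v_{7} = v_{1}  ⟹  sig = ⟨2 | 1⟩
  {1,2}:  v_{1} + v_{2} = v_{0} + v_{5}  ⟹  sig = ⟨2 | 1 1⟩
  {1,4}:  v_{1} + v_{4} = v_{5} + v_{6}  ⟹  sig = ⟨2 | 1 1⟩
  {3,7}:  v_{3} + v_{7} = v_{0} + v_{6}  ⟹  sig = ⟨2 | 1 1⟩
  {2,7}:  v_{2} + v_{7} = 2·v_{0} + v_{5}  ⟹  sig = ⟨2 | 1 2⟩
  {0,5,6}:  v_{0} + v_{5} + v_{6} = v_{1}  ⟹  sig = ⟨3 | 1⟩
  {5,6,7}:  v_{5} + v_{6} + v_{7} = 2·v_{1}  ⟹  sig = ⟨3 | 2⟩

Hence PRS(X_Σ) =
    |P|=2: 10 collections, coeffs (), (), (1), (1), (1), (1), (1,1), (1,1), (1,1), (1,2)
    |P|=3: 2 collections, coeffs (1), (2)


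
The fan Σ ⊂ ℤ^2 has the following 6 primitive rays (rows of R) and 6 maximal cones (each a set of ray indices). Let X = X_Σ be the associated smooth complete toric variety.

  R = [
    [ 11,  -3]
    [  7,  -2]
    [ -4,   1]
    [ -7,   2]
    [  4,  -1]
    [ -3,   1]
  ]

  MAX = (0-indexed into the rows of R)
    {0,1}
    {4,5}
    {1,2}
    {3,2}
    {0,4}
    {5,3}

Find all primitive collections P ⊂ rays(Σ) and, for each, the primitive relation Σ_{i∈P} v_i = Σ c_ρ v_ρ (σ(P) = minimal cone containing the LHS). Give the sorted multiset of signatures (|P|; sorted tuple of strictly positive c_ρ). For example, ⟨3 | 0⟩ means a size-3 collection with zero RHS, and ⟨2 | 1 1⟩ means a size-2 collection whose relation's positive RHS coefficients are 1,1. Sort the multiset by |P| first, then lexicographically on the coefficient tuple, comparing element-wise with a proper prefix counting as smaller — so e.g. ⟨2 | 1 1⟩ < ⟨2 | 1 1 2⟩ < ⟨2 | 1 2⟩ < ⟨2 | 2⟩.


Δ(Σ) — 6 vertices, 9 min non-faces:

  P={1,3}:  v_{1} + v_{3} = 0  →  sig = ⟨2 | 0⟩
  P={2,4}:  v_{2} + v_{4} = 0  →  sig = ⟨2 | 0⟩
  P={0,2}:  v_{0} + v_{2} = v_{1}  →  sig = ⟨2 | 1⟩
  P={0,3}:  v_{0} + v_{3} = v_{4}  →  sig = ⟨2 | 1⟩
  P={1,4}:  v_{1} + v_{4} = v_{0}  →  sig = ⟨2 | 1⟩
  P={1,5}:  v_{1} + v_{5} = v_{4}  →  sig = ⟨2 | 1⟩
  P={2,5}:  v_{2} + v_{5} = v_{3}  →  sig = ⟨2 | 1⟩
  P={3,4}:  v_{3} + v_{4} = v_{5}  →  sig = ⟨2 | 1⟩
  P={0,5}:  v_{0} + v_{5} = 2·v_{4}  →  sig = ⟨2 | 2⟩

so the primitive-relation signature multiset is
[⟨2 | 0⟩, ⟨2 | 0⟩, ⟨2 | 1⟩, ⟨2 | 1⟩, ⟨2 | 1⟩, ⟨2 | 1⟩, ⟨2 | 1⟩, ⟨2 | 1⟩, ⟨2 | 2⟩]


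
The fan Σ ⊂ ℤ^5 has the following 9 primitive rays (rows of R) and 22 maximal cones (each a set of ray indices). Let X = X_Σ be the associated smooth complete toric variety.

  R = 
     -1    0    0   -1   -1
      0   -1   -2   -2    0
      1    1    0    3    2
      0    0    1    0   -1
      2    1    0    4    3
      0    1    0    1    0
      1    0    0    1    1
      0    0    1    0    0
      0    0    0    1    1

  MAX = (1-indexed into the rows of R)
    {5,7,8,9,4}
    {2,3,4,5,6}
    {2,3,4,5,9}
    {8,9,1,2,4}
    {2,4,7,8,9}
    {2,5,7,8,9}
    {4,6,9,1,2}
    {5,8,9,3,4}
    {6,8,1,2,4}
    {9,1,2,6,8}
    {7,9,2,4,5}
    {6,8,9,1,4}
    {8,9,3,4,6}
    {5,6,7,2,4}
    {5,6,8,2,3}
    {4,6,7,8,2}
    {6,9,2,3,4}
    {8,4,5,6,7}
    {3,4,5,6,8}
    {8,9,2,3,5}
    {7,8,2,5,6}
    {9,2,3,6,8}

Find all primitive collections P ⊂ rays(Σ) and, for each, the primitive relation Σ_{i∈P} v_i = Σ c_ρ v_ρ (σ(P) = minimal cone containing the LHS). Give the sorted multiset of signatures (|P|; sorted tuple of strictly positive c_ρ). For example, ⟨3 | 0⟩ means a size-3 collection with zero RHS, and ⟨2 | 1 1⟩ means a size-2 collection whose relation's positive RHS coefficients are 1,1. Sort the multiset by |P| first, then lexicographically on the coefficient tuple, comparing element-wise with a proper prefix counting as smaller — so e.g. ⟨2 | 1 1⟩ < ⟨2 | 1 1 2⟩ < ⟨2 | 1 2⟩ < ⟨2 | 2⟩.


Δ(Σ) — 9 vertices, 9 min non-faces:

  P = {1,7}:  v_{1} + v_{7} = 0  ⇒ sig = ⟨2 | 0⟩
  P = {1,5}:  v_{1} + v_{5} = v_{3}  ⇒ sig = ⟨2 | 1⟩
  P = {3,7}:  v_{3} + v_{7} = v_{5}  ⇒ sig = ⟨2 | 1⟩
  P = {1,3}:  v_{1} + v_{3} = v_{6} + v_{9}  ⇒ sig = ⟨2 | 1 1⟩
  P = {6,7,9}:  v_{6} + v_{7} + v_{9} = v_{3}  ⇒ sig = ⟨3 | 1⟩
  P = {5,6,9}:  v_{5} + v_{6} + v_{9} = 2·v_{3}  ⇒ sig = ⟨3 | 2⟩
  P = {2,3,4,8}:  v_{2} + v_{3} + v_{4} + v_{8} = v_{7}  ⇒ sig = ⟨4 | 1⟩
  P = {2,4,5,8}:  v_{2} + v_{4} + v_{5} + v_{8} = 2·v_{7}  ⇒ sig = ⟨4 | 2⟩
  P = {2,4,6,8,9}:  v_{2} + v_{4} + v_{6} + v_{8} + v_{9} = 0  ⇒ sig = ⟨5 | 0⟩

so the primitive-relation signature multiset is
    ⟨2 | 0⟩
    ⟨2 | 1⟩
    ⟨2 | 1⟩
    ⟨2 | 1 1⟩
    ⟨3 | 1⟩
    ⟨3 | 2⟩
    ⟨4 | 1⟩
    ⟨4 | 2⟩
    ⟨5 | 0⟩


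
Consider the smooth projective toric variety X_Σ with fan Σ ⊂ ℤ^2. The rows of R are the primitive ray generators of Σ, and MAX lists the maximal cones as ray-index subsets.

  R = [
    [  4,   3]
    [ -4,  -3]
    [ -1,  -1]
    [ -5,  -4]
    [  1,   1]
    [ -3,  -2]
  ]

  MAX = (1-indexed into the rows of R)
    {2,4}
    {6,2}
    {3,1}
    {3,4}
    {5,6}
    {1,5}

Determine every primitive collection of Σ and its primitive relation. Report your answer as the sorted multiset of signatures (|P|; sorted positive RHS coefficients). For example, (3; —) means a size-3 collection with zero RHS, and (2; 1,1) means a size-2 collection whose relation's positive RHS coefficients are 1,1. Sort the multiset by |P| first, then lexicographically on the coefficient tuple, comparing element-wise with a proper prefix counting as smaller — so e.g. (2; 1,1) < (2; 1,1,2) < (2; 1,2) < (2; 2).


The 9 primitive collections of Σ (r=6, n=2):

  P={1,2}:  v_{1} + v_{2} = 0 ; sig = (2; —)
  P={3,5}:  v_{3} + v_{5} = 0 ; sig = (2; —)
  P={1,4}:  v_{1} + v_{4} = v_{3} ; sig = (2; 1)
  P={1,6}:  v_{1} + v_{6} = v_{5} ; sig = (2; 1)
  P={2,3}:  v_{2} + v_{3} = v_{4} ; sig = (2; 1)
  P={2,5}:  v_{2} + v_{5} = v_{6} ; sig = (2; 1)
  P={3,6}:  v_{3} + v_{6} = v_{2} ; sig = (2; 1)
  P={4,5}:  v_{4} + v_{5} = v_{2} ; sig = (2; 1)
  P={4,6}:  v_{4} + v_{6} = 2·v_{2} ; sig = (2; 2)

so the primitive-relation signature multiset is
    |P|=2: 9 collections, coeffs (), (), (1), (1), (1), (1), (1), (1), (2)


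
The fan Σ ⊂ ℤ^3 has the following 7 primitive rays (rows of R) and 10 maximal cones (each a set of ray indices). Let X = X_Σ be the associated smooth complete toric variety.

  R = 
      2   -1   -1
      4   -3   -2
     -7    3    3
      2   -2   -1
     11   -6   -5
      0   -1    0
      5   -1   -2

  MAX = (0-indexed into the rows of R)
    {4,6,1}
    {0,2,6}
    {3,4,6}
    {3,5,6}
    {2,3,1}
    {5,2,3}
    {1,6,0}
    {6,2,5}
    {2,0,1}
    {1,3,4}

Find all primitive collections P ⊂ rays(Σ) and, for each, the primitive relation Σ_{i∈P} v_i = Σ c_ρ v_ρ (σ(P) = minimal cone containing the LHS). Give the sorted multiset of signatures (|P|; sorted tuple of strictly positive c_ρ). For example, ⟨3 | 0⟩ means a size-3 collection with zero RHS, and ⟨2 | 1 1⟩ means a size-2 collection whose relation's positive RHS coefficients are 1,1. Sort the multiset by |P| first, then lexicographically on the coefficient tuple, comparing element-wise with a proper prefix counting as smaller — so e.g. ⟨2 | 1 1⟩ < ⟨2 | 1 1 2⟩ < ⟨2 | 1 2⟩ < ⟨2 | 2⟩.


Primitive collections (9):

  P = {0,3}:  v_{0} + v_{3} = v_{1} — sig = ⟨2 | 1⟩
  P = {0,5}:  v_{0} + v_{5} = v_{3} — sig = ⟨2 | 1⟩
  P = {2,4}:  v_{2} + v_{4} = v_{1} — sig = ⟨2 | 1⟩
  P = {0,4}:  v_{0} + v_{4} = 2·v_{1} + v_{6} — sig = ⟨2 | 1 2⟩
  P = {4,5}:  v_{4} + v_{5} = 3·v_{3} + v_{6} — sig = ⟨2 | 1 3⟩
  P = {1,5}:  v_{1} + v_{5} = 2·v_{3} — sig = ⟨2 | 2⟩
  P = {2,3,6}:  v_{2} + v_{3} + v_{6} = 0 — sig = ⟨3 | 0⟩
  P = {1,2,6}:  v_{1} + v_{2} + v_{6} = v_{0} — sig = ⟨3 | 1⟩
  P = {1,3,6}:  v_{1} + v_{3} + v_{6} = v_{4} — sig = ⟨3 | 1⟩

so the primitive-relation signature multiset is
    ⟨2 | 1⟩
    ⟨2 | 1⟩
    ⟨2 | 1⟩
    ⟨2 | 1 2⟩
    ⟨2 | 1 3⟩
    ⟨2 | 2⟩
    ⟨3 | 0⟩
    ⟨3 | 1⟩
    ⟨3 | 1⟩


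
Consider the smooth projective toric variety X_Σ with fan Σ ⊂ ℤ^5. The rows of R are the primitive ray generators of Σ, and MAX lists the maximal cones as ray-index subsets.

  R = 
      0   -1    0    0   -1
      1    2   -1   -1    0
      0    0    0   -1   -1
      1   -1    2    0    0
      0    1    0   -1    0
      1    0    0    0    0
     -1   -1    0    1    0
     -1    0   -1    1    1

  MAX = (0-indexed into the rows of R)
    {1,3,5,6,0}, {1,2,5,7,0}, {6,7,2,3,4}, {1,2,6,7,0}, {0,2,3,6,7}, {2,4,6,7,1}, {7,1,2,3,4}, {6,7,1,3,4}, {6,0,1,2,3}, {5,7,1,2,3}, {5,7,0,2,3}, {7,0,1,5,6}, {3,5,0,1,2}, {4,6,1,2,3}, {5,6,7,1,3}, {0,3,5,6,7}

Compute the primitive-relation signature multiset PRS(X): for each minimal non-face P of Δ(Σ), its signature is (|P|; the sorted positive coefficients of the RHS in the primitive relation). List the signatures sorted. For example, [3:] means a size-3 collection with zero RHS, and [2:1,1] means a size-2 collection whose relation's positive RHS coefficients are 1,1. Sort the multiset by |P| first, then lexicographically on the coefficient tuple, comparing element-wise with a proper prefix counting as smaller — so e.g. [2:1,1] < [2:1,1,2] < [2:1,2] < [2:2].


The 5 primitive collections of Σ (r=8, n=5):

  {0,4}:  v_{0} + v_{4} = v_{2} ; sig = [2:1]
  {4,5}:  v_{4} + v_{5} = v_{1} + v_{2} + v_{3} + v_{7} ; sig = [2:1,1,1,1]
  {2,5,6}:  v_{2} + v_{5} + v_{6} = v_{0} ; sig = [3:1]
  {0,1,3,7}:  v_{0} + v_{1} + v_{3} + v_{7} = v_{5} ; sig = [4:1]
  {1,2,3,6,7}:  v_{1} + v_{2} + v_{3} + v_{6} + v_{7} = 0 ; sig = [5:]

Sorted signature multiset PRS(X):
    [2:1]
    [2:1,1,1,1]
    [3:1]
    [4:1]
    [5:]


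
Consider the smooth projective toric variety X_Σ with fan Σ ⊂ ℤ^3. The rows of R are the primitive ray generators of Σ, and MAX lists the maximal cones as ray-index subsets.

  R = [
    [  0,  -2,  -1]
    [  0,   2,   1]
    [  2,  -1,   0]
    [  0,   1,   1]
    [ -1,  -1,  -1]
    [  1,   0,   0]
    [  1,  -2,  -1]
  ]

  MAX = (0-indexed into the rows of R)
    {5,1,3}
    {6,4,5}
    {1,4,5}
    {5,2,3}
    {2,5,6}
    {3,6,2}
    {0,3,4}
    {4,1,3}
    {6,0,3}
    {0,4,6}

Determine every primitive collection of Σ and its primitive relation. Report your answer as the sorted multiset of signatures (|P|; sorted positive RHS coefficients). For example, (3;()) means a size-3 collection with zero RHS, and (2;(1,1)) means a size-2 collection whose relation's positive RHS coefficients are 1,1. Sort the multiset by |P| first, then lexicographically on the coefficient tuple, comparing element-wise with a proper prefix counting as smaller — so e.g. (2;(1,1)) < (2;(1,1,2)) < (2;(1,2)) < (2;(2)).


Minimal non-faces — 9 found among 7 rays, 10 max cones:

  {0,1}:  v_{0} + v_{1} = 0  ⇒ sig = (2;())
  {0,5}:  v_{0} + v_{5} = v_{6}  ⇒ sig = (2;(1))
  {1,6}:  v_{1} + v_{6} = v_{5}  ⇒ sig = (2;(1))
  {2,4}:  v_{2} + v_{4} = v_{6}  ⇒ sig = (2;(1))
  {0,2}:  v_{0} + v_{2} = v_{3} + 2·v_{6}  ⇒ sig = (2;(1,2))
  {1,2}:  v_{1} + v_{2} = v_{3} + 2·v_{5}  ⇒ sig = (2;(1,2))
  {3,4,5}:  v_{3} + v_{4} + v_{5} = 0  ⇒ sig = (3;())
  {3,4,6}:  v_{3} + v_{4} + v_{6} = v_{0}  ⇒ sig = (3;(1))
  {3,5,6}:  v_{3} + v_{5} + v_{6} = v_{2}  ⇒ sig = (3;(1))

Signatures (|P|; sorted positive RHS coefficients), sorted:
{ (2;()),  (2;(1)) ×3,  (2;(1,2)) ×2,  (3;()),  (3;(1)) ×2 }


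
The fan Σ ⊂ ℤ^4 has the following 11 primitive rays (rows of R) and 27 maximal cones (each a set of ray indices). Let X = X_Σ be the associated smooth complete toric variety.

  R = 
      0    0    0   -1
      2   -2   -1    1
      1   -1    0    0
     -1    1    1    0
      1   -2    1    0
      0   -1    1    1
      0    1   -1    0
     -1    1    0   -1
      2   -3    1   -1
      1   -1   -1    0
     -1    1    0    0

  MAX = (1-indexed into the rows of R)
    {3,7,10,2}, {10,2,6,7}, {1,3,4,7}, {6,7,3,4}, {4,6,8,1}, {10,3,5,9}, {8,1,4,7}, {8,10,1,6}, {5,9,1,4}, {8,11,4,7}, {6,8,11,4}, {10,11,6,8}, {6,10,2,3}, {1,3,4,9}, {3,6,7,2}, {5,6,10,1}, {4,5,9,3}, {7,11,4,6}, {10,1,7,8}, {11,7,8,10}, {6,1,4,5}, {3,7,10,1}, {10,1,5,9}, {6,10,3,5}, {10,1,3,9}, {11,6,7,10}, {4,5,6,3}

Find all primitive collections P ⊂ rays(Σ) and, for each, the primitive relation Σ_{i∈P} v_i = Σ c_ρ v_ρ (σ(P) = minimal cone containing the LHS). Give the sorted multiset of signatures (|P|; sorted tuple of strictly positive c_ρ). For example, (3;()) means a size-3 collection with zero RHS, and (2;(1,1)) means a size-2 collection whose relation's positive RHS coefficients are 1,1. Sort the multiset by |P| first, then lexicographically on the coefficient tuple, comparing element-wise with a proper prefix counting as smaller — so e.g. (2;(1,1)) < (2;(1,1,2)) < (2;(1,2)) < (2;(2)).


The 22 primitive collections of Σ (r=11, n=4):

  P={3,11}:  v_{3} + v_{11} = 0  ⟹  sig = (2;())
  P={4,10}:  v_{4} + v_{10} = 0  ⟹  sig = (2;())
  P={1,11}:  v_{1} + v_{11} = v_{8}  ⟹  sig = (2;(1))
  P={2,8}:  v_{2} + v_{8} = v_{10}  ⟹  sig = (2;(1))
  P={3,8}:  v_{3} + v_{8} = v_{1}  ⟹  sig = (2;(1))
  P={5,7}:  v_{5} + v_{7} = v_{3}  ⟹  sig = (2;(1))
  P={1,2}:  v_{1} + v_{2} = v_{3} + v_{10}  ⟹  sig = (2;(1,1))
  P={5,11}:  v_{5} + v_{11} = v_{1} + v_{6}  ⟹  sig = (2;(1,1))
  P={9,11}:  v_{9} + v_{11} = v_{1} + v_{5}  ⟹  sig = (2;(1,1))
  P={2,4}:  v_{2} + v_{4} = v_{3} + v_{6} + v_{7}  ⟹  sig = (2;(1,1,1))
  P={2,11}:  v_{2} + v_{11} = v_{6} + v_{7} + v_{10}  ⟹  sig = (2;(1,1,1))
  P={2,5}:  v_{2} + v_{5} = 2·v_{3} + v_{6} + v_{10}  ⟹  sig = (2;(1,1,2))
  P={2,9}:  v_{2} + v_{9} = 2·v_{3} + v_{5} + v_{10}  ⟹  sig = (2;(1,1,2))
  P={5,8}:  v_{5} + v_{8} = 2·v_{1} + v_{6}  ⟹  sig = (2;(1,2))
  P={7,9}:  v_{7} + v_{9} = v_{1} + 2·v_{3}  ⟹  sig = (2;(1,2))
  P={8,9}:  v_{8} + v_{9} = 2·v_{1} + v_{5}  ⟹  sig = (2;(1,2))
  P={6,9}:  v_{6} + v_{9} = 2·v_{5}  ⟹  sig = (2;(2))
  P={1,6,7}:  v_{1} + v_{6} + v_{7} = 0  ⟹  sig = (3;())
  P={1,3,5}:  v_{1} + v_{3} + v_{5} = v_{9}  ⟹  sig = (3;(1))
  P={1,3,6}:  v_{1} + v_{3} + v_{6} = v_{5}  ⟹  sig = (3;(1))
  P={6,7,8}:  v_{6} + v_{7} + v_{8} = v_{11}  ⟹  sig = (3;(1))
  P={3,6,7,10}:  v_{3} + v_{6} + v_{7} + v_{10} = v_{2}  ⟹  sig = (4;(1))

so the primitive-relation signature multiset is
[(2;()), (2;()), (2;(1)), (2;(1)), (2;(1)), (2;(1)), (2;(1,1)), (2;(1,1)), (2;(1,1)), (2;(1,1,1)), (2;(1,1,1)), (2;(1,1,2)), (2;(1,1,2)), (2;(1,2)), (2;(1,2)), (2;(1,2)), (2;(2)), (3;()), (3;(1)), (3;(1)), (3;(1)), (4;(1))]


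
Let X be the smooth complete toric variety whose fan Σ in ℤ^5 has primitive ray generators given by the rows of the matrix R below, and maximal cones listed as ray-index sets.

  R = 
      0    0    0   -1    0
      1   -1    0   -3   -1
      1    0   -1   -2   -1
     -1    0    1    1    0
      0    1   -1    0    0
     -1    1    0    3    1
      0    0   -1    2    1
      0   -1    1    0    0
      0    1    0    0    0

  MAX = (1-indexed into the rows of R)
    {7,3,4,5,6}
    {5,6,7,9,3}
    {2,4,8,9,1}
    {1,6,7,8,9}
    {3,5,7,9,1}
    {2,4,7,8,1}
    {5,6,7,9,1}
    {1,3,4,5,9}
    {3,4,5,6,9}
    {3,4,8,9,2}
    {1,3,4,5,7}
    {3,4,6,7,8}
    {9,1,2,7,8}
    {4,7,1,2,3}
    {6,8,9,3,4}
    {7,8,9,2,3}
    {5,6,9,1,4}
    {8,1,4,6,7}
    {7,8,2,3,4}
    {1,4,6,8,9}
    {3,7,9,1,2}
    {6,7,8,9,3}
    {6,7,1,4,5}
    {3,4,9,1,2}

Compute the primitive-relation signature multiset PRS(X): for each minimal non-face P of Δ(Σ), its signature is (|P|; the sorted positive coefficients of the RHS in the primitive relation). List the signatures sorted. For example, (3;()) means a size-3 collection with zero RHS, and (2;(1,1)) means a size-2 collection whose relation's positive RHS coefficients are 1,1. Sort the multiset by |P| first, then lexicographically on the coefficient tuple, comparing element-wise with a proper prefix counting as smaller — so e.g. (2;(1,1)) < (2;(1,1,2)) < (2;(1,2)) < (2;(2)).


Σ has 6 primitive collections:

  P = {2,6}:  v_{2} + v_{6} = 0 ; sig = (2;())
  P = {5,8}:  v_{5} + v_{8} = 0 ; sig = (2;())
  P = {2,5}:  v_{2} + v_{5} = v_{1} + v_{3} ; sig = (2;(1,1))
  P = {1,3,6}:  v_{1} + v_{3} + v_{6} = v_{5} ; sig = (3;(1))
  P = {1,3,8}:  v_{1} + v_{3} + v_{8} = v_{2} ; sig = (3;(1))
  P = {4,7,9}:  v_{4} + v_{7} + v_{9} = v_{6} ; sig = (3;(1))

Signatures (|P|; sorted positive RHS coefficients), sorted:
{ (2;()) ×2,  (2;(1,1)),  (3;(1)) ×3 }


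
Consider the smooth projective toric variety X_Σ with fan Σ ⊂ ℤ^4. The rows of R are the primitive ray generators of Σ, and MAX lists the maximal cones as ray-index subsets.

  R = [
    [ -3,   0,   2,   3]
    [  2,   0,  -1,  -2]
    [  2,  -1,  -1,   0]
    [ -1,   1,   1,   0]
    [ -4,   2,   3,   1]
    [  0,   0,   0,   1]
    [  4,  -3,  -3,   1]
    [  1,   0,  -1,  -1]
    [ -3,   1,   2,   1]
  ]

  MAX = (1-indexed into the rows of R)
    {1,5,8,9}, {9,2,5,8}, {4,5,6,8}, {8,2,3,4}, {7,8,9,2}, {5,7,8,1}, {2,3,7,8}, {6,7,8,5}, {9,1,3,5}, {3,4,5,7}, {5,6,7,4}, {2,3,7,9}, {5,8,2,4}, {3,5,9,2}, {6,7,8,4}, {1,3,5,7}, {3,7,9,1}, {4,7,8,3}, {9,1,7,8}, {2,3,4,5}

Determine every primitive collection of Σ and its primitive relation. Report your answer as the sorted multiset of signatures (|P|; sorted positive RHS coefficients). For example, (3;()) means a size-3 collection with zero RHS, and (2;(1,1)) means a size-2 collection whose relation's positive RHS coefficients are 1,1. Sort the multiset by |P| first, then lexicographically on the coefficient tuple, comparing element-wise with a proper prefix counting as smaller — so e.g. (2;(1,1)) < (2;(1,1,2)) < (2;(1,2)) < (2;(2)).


14 collections generate NE(X_Σ); each relation:

  {4,9}:  v_{4} + v_{9} = v_{5} — sig = (2;(1))
  {1,2}:  v_{1} + v_{2} = v_{3} + v_{9} — sig = (2;(1,1))
  {2,6}:  v_{2} + v_{6} = v_{3} + v_{4} + v_{8} — sig = (2;(1,1,1))
  {6,9}:  v_{6} + v_{9} = 2·v_{5} + v_{7} + v_{8} — sig = (2;(1,1,2))
  {1,4}:  v_{1} + v_{4} = 2·v_{5} + v_{7} — sig = (2;(1,2))
  {3,6}:  v_{3} + v_{6} = 2·v_{4} + v_{7} — sig = (2;(1,2))
  {1,6}:  v_{1} + v_{6} = 3·v_{5} + 2·v_{7} + v_{8} — sig = (2;(1,2,3))
  {3,8,9}:  v_{3} + v_{8} + v_{9} = 0 — sig = (3;())
  {2,5,7}:  v_{2} + v_{5} + v_{7} = v_{3} — sig = (3;(1))
  {3,5,8}:  v_{3} + v_{5} + v_{8} = v_{4} — sig = (3;(1))
  {5,7,9}:  v_{5} + v_{7} + v_{9} = v_{1} — sig = (3;(1))
  {1,3,8}:  v_{1} + v_{3} + v_{8} = v_{5} + v_{7} — sig = (3;(1,1))
  {2,4,7}:  v_{2} + v_{4} + v_{7} = 2·v_{3} + v_{8} — sig = (3;(1,2))
  {4,5,7,8}:  v_{4} + v_{5} + v_{7} + v_{8} = v_{6} — sig = (4;(1))

Sorted signature multiset PRS(X):
[(2;(1)), (2;(1,1)), (2;(1,1,1)), (2;(1,1,2)), (2;(1,2)), (2;(1,2)), (2;(1,2,3)), (3;()), (3;(1)), (3;(1)), (3;(1)), (3;(1,1)), (3;(1,2)), (4;(1))]


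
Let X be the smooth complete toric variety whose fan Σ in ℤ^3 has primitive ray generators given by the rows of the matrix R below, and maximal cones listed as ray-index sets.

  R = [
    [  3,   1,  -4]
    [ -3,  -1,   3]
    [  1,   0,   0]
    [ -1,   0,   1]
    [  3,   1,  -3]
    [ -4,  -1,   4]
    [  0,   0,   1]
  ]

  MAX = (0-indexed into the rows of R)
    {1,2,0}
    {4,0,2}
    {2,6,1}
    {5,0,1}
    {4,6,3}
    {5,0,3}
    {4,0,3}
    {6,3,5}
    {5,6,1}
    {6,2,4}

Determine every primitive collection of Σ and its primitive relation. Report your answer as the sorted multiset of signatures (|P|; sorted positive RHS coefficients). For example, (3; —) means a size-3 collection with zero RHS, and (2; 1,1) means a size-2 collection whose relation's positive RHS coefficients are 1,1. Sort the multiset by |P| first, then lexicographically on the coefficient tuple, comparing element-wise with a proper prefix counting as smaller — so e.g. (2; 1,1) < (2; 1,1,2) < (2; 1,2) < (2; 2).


Minimal non-faces — 6 found among 7 rays, 10 max cones:

  P = {1,4}:  v_{1} + v_{4} = 0  ⟹  sig = (2; —)
  P = {0,6}:  v_{0} + v_{6} = v_{4}  ⟹  sig = (2; 1)
  P = {1,3}:  v_{1} + v_{3} = v_{5}  ⟹  sig = (2; 1)
  P = {2,3}:  v_{2} + v_{3} = v_{6}  ⟹  sig = (2; 1)
  P = {4,5}:  v_{4} + v_{5} = v_{3}  ⟹  sig = (2; 1)
  P = {2,5}:  v_{2} + v_{5} = v_{1} + v_{6}  ⟹  sig = (2; 1,1)

Signatures (|P|; sorted positive RHS coefficients), sorted:
    (2; —)
    (2; 1)
    (2; 1)
    (2; 1)
    (2; 1)
    (2; 1,1)


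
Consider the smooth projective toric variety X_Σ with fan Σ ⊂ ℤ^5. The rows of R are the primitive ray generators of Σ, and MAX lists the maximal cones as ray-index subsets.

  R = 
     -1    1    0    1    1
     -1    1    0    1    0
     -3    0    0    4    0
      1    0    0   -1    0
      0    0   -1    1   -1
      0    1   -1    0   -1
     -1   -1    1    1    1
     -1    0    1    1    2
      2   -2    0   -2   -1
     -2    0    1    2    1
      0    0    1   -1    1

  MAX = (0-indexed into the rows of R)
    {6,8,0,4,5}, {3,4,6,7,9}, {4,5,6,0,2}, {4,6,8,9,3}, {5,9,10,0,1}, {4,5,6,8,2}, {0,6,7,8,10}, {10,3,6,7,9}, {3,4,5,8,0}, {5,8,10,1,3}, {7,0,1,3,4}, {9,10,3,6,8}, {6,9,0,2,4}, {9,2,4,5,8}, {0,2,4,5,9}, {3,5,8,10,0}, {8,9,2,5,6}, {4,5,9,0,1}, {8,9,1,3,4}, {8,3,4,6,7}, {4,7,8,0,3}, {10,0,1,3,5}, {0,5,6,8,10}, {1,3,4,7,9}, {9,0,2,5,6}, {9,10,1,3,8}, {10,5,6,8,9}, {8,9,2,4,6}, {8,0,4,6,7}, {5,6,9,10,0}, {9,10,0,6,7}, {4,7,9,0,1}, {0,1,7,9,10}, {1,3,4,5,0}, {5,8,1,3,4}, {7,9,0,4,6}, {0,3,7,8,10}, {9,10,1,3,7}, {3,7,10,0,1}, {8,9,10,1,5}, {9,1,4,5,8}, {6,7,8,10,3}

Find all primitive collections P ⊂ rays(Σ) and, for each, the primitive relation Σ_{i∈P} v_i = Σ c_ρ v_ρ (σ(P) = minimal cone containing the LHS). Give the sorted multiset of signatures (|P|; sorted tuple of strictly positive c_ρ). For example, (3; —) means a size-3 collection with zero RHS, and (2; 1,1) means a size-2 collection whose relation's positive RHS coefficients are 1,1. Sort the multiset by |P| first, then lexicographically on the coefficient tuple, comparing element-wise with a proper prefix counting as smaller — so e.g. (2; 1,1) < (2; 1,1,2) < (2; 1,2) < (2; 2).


17 collections generate NE(X_Σ); each relation:

  P = {4,10}:  v_{4} + v_{10} = 0  ⟹  sig = (2; —)
  P = {1,6}:  v_{1} + v_{6} = v_{9}  ⟹  sig = (2; 1)
  P = {5,7}:  v_{5} + v_{7} = v_{0}  ⟹  sig = (2; 1)
  P = {2,3}:  v_{2} + v_{3} = v_{4} + v_{9}  ⟹  sig = (2; 1,1)
  P = {2,10}:  v_{2} + v_{10} = v_{5} + v_{6} + v_{9}  ⟹  sig = (2; 1,1,1)
  P = {2,7}:  v_{2} + v_{7} = v_{0} + v_{4} + v_{6} + v_{9}  ⟹  sig = (2; 1,1,1,1)
  P = {1,2}:  v_{1} + v_{2} = v_{4} + v_{5} + 2·v_{9}  ⟹  sig = (2; 1,1,2)
  P = {0,1,8}:  v_{0} + v_{1} + v_{8} = 0  ⟹  sig = (3; —)
  P = {3,5,6}:  v_{3} + v_{5} + v_{6} = 0  ⟹  sig = (3; —)
  P = {0,3,6}:  v_{0} + v_{3} + v_{6} = v_{7}  ⟹  sig = (3; 1)
  P = {0,8,9}:  v_{0} + v_{8} + v_{9} = v_{6}  ⟹  sig = (3; 1)
  P = {3,5,9}:  v_{3} + v_{5} + v_{9} = v_{1}  ⟹  sig = (3; 1)
  P = {0,3,9}:  v_{0} + v_{3} + v_{9} = v_{1} + v_{7}  ⟹  sig = (3; 1,1)
  P = {1,7,8}:  v_{1} + v_{7} + v_{8} = v_{3} + v_{6}  ⟹  sig = (3; 1,1)
  P = {0,2,8}:  v_{0} + v_{2} + v_{8} = v_{4} + v_{5} + 2·v_{6}  ⟹  sig = (3; 1,1,2)
  P = {7,8,9}:  v_{7} + v_{8} + v_{9} = v_{3} + 2·v_{6}  ⟹  sig = (3; 1,2)
  P = {4,5,6,9}:  v_{4} + v_{5} + v_{6} + v_{9} = v_{2}  ⟹  sig = (4; 1)

Sorted signature multiset PRS(X):
    |P|=2: 7 collections, coeffs (), (1), (1), (1,1), (1,1,1), (1,1,1,1), (1,1,2)
    |P|=3: 9 collections, coeffs (), (), (1), (1), (1), (1,1), (1,1), (1,1,2), (1,2)
    |P|=4: 1 collection, coeffs (1)


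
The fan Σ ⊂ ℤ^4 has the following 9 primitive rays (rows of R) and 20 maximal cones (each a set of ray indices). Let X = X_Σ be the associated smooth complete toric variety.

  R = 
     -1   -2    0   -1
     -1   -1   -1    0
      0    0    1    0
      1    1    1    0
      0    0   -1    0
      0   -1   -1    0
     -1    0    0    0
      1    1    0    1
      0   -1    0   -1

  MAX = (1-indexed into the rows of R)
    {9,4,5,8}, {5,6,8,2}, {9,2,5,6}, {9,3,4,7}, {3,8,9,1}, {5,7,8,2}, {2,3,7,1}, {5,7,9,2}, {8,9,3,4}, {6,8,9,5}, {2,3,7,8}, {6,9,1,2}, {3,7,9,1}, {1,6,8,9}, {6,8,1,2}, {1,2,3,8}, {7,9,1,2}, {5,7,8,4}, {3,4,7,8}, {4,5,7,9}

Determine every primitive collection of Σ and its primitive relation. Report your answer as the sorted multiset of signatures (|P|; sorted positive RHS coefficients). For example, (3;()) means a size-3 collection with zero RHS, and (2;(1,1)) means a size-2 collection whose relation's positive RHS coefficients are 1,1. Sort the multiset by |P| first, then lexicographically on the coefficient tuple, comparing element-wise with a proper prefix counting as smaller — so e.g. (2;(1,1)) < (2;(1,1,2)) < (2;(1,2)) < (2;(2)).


Δ(Σ) — 9 vertices, 11 min non-faces:

  • {2,4}:  v_{2} + v_{4} = 0  ⇒ sig = (2;())
  • {3,5}:  v_{3} + v_{5} = 0  ⇒ sig = (2;())
  • {6,7}:  v_{6} + v_{7} = v_{2}  ⇒ sig = (2;(1))
  • {1,4}:  v_{1} + v_{4} = v_{3} + v_{9}  ⇒ sig = (2;(1,1))
  • {1,5}:  v_{1} + v_{5} = v_{2} + v_{9}  ⇒ sig = (2;(1,1))
  • {3,6}:  v_{3} + v_{6} = v_{1} + v_{8}  ⇒ sig = (2;(1,1))
  • {4,6}:  v_{4} + v_{6} = v_{8} + v_{9}  ⇒ sig = (2;(1,1))
  • {7,8,9}:  v_{7} + v_{8} + v_{9} = 0  ⇒ sig = (3;())
  • {2,3,9}:  v_{2} + v_{3} + v_{9} = v_{1}  ⇒ sig = (3;(1))
  • {2,8,9}:  v_{2} + v_{8} + v_{9} = v_{6}  ⇒ sig = (3;(1))
  • {1,7,8}:  v_{1} + v_{7} + v_{8} = v_{2} + v_{3}  ⇒ sig = (3;(1,1))

Sorted signature multiset PRS(X):
{ (2;()) ×2,  (2;(1)),  (2;(1,1)) ×4,  (3;()),  (3;(1)) ×2,  (3;(1,1)) }


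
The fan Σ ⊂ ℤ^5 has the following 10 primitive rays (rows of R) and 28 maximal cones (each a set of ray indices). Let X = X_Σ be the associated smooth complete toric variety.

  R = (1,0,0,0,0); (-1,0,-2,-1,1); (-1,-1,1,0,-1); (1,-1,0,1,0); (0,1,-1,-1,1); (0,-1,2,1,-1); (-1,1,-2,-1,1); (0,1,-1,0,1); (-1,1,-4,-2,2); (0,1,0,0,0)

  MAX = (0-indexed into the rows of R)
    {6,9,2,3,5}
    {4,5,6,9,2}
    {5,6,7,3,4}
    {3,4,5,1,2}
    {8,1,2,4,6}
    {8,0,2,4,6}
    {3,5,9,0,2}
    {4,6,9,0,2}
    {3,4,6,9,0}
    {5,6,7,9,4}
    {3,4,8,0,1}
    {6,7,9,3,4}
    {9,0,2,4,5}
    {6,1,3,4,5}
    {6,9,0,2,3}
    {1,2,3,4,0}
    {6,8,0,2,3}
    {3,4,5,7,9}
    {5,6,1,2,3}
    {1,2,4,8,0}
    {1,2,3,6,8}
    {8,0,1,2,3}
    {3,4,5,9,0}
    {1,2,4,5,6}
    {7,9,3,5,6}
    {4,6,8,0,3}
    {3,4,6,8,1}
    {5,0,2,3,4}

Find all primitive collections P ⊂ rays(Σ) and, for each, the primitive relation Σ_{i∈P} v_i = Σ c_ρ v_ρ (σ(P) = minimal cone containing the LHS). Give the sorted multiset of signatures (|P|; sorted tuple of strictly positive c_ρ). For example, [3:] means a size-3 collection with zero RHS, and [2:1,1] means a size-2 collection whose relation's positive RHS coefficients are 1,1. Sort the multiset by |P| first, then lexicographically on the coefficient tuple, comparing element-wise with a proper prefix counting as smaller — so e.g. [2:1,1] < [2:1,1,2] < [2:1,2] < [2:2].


Σ has 14 primitive collections:

  P={1,9}:  v_{1} + v_{9} = v_{6} ; sig = [2:1]
  P={5,8}:  v_{5} + v_{8} = v_{1} ; sig = [2:1]
  P={2,7}:  v_{2} + v_{7} = v_{5} + v_{6} ; sig = [2:1,1]
  P={0,7}:  v_{0} + v_{7} = v_{3} + v_{4} + v_{9} ; sig = [2:1,1,1]
  P={1,7}:  v_{1} + v_{7} = v_{3} + v_{4} + v_{5} + 2·v_{6} ; sig = [2:1,1,1,2]
  P={7,8}:  v_{7} + v_{8} = v_{3} + v_{4} + 2·v_{6} ; sig = [2:1,1,2]
  P={8,9}:  v_{8} + v_{9} = v_{0} + 2·v_{6} ; sig = [2:1,2]
  P={0,5,6}:  v_{0} + v_{5} + v_{6} = 0 ; sig = [3:]
  P={0,1,6}:  v_{0} + v_{1} + v_{6} = v_{8} ; sig = [3:1]
  P={0,1,5}:  v_{0} + v_{1} + v_{5} = v_{2} + v_{3} + v_{4} ; sig = [3:1,1,1]
  P={2,3,4,9}:  v_{2} + v_{3} + v_{4} + v_{9} = 0 ; sig = [4:]
  P={2,3,4,6}:  v_{2} + v_{3} + v_{4} + v_{6} = v_{1} ; sig = [4:1]
  P={2,3,4,8}:  v_{2} + v_{3} + v_{4} + v_{8} = v_{0} + 2·v_{1} ; sig = [4:1,2]
  P={3,4,5,6,9}:  v_{3} + v_{4} + v_{5} + v_{6} + v_{9} = v_{7} ; sig = [5:1]

so the primitive-relation signature multiset is
[[2:1], [2:1], [2:1,1], [2:1,1,1], [2:1,1,1,2], [2:1,1,2], [2:1,2], [3:], [3:1], [3:1,1,1], [4:], [4:1], [4:1,2], [5:1]]


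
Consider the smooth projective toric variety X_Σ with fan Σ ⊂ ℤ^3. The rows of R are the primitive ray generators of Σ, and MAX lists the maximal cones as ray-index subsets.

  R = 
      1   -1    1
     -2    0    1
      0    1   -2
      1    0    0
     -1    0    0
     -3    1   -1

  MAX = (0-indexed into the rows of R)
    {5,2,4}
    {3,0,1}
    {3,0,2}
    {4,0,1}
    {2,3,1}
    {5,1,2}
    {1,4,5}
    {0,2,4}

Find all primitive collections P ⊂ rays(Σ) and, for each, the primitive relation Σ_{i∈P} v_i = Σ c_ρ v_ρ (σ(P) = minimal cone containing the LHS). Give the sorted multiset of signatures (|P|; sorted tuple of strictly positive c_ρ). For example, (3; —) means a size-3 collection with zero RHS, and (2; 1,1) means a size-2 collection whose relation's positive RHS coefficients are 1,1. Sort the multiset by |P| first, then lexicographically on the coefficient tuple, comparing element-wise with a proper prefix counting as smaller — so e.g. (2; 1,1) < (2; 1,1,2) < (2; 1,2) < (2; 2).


Σ has 5 primitive collections:

  P = {3,4}:  v_{3} + v_{4} = 0  so sig = (2; —)
  P = {3,5}:  v_{3} + v_{5} = v_{1} + v_{2}  so sig = (2; 1,1)
  P = {0,5}:  v_{0} + v_{5} = 2·v_{4}  so sig = (2; 2)
  P = {0,1,2}:  v_{0} + v_{1} + v_{2} = v_{4}  so sig = (3; 1)
  P = {1,2,4}:  v_{1} + v_{2} + v_{4} = v_{5}  so sig = (3; 1)

Hence PRS(X_Σ) =
{ (2; —),  (2; 1,1),  (2; 2),  (3; 1) ×2 }


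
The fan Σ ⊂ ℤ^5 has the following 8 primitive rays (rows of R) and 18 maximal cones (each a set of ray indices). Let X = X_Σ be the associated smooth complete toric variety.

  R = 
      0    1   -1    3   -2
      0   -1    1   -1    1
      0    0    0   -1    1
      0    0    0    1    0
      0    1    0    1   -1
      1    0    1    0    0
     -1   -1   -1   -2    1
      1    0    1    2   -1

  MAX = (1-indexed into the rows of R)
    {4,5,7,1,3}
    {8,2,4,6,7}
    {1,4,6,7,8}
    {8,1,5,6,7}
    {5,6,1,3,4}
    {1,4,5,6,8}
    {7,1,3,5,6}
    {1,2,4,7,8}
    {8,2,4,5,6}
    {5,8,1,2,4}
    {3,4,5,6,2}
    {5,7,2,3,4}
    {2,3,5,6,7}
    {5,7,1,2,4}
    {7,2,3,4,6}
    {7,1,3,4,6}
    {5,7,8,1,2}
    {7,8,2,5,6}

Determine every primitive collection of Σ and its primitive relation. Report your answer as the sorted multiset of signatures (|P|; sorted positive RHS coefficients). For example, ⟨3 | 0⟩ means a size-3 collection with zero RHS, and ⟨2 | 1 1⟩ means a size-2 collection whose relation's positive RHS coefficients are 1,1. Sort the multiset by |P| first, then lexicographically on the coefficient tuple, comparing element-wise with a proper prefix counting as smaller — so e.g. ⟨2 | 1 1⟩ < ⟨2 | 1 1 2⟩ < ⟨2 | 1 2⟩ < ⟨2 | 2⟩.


Primitive collections (5):

  P={3,8}:  v_{3} + v_{8} = v_{4} + v_{6}  ⇒ sig = ⟨2 | 1 1⟩
  P={1,2,3}:  v_{1} + v_{2} + v_{3} = v_{4}  ⇒ sig = ⟨3 | 1⟩
  P={1,2,6}:  v_{1} + v_{2} + v_{6} = v_{8}  ⇒ sig = ⟨3 | 1⟩
  P={4,5,6,7}:  v_{4} + v_{5} + v_{6} + v_{7} = 0  ⇒ sig = ⟨4 | 0⟩
  P={4,5,7,8}:  v_{4} + v_{5} + v_{7} + v_{8} = v_{1} + v_{2}  ⇒ sig = ⟨4 | 1 1⟩

Signatures (|P|; sorted positive RHS coefficients), sorted:
    ⟨2 | 1 1⟩
    ⟨3 | 1⟩
    ⟨3 | 1⟩
    ⟨4 | 0⟩
    ⟨4 | 1 1⟩


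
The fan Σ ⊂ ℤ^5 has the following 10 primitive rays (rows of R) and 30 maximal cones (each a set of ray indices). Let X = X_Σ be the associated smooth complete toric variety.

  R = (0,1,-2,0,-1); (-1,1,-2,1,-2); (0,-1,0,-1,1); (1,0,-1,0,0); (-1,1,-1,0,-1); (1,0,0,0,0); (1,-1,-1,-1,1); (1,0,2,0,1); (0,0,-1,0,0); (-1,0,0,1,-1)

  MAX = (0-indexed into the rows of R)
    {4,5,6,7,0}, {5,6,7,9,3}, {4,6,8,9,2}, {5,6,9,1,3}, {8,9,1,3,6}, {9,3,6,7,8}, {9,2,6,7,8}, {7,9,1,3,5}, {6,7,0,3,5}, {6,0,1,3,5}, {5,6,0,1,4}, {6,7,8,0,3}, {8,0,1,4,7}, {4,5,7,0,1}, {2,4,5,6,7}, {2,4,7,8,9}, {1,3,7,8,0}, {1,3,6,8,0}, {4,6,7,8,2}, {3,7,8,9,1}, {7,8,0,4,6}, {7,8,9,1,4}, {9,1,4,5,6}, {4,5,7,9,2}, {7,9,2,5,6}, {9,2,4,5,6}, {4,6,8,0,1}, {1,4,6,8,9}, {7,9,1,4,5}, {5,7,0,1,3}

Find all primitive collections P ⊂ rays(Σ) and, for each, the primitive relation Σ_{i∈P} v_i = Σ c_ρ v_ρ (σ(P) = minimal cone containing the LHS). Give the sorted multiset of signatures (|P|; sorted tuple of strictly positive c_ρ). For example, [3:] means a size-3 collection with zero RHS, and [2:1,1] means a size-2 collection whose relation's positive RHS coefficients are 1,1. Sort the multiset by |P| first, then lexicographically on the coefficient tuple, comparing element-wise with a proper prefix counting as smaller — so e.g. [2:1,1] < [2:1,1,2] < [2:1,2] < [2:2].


|primitive collections| = 8. Relations:

  • {0,9}:  v_{0} + v_{9} = v_{1}  →  sig = [2:1]
  • {2,3}:  v_{2} + v_{3} = v_{6}  →  sig = [2:1]
  • {3,4}:  v_{3} + v_{4} = v_{0}  →  sig = [2:1]
  • {5,8}:  v_{5} + v_{8} = v_{3}  →  sig = [2:1]
  • {0,2}:  v_{0} + v_{2} = v_{4} + v_{6}  →  sig = [2:1,1]
  • {1,2}:  v_{1} + v_{2} = v_{4} + v_{6} + v_{9}  →  sig = [2:1,1,1]
  • {1,6,7}:  v_{1} + v_{6} + v_{7} = v_{3}  →  sig = [3:1]
  • {4,6,7,9}:  v_{4} + v_{6} + v_{7} + v_{9} = 0  →  sig = [4:]

so the primitive-relation signature multiset is
    [2:1]
    [2:1]
    [2:1]
    [2:1]
    [2:1,1]
    [2:1,1,1]
    [3:1]
    [4:]


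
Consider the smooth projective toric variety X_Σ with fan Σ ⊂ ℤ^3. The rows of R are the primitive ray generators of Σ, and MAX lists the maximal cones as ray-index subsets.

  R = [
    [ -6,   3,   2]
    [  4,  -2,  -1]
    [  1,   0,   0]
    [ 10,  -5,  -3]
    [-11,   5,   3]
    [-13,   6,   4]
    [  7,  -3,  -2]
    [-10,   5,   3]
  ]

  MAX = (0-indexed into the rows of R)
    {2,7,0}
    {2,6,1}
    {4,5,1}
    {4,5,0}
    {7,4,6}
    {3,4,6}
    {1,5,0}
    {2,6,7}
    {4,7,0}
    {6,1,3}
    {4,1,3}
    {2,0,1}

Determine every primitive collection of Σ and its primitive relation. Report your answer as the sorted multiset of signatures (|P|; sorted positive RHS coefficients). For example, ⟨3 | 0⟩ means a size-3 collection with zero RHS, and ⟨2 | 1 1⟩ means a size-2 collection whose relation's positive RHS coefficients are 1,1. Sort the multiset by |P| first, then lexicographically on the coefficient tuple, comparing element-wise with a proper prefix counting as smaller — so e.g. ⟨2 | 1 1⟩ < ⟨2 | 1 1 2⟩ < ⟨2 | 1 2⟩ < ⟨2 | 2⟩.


Primitive collections (12):

  • {3,7}:  v_{3} + v_{7} = 0 ; sig = ⟨2 | 0⟩
  • {0,3}:  v_{0} + v_{3} = v_{1} ; sig = ⟨2 | 1⟩
  • {0,6}:  v_{0} + v_{6} = v_{2} ; sig = ⟨2 | 1⟩
  • {1,7}:  v_{1} + v_{7} = v_{0} ; sig = ⟨2 | 1⟩
  • {2,4}:  v_{2} + v_{4} = v_{7} ; sig = ⟨2 | 1⟩
  • {5,6}:  v_{5} + v_{6} = v_{0} ; sig = ⟨2 | 1⟩
  • {2,3}:  v_{2} + v_{3} = v_{1} + v_{6} ; sig = ⟨2 | 1 1⟩
  • {3,5}:  v_{3} + v_{5} = 2·v_{1} + v_{4} ; sig = ⟨2 | 1 2⟩
  • {5,7}:  v_{5} + v_{7} = 2·v_{0} + v_{4} ; sig = ⟨2 | 1 2⟩
  • {2,5}:  v_{2} + v_{5} = 2·v_{0} ; sig = ⟨2 | 2⟩
  • {1,4,6}:  v_{1} + v_{4} + v_{6} = 0 ; sig = ⟨3 | 0⟩
  • {0,1,4}:  v_{0} + v_{1} + v_{4} = v_{5} ; sig = ⟨3 | 1⟩

Sorted signature multiset PRS(X):
    ⟨2 | 0⟩
    ⟨2 | 1⟩
    ⟨2 | 1⟩
    ⟨2 | 1⟩
    ⟨2 | 1⟩
    ⟨2 | 1⟩
    ⟨2 | 1 1⟩
    ⟨2 | 1 2⟩
    ⟨2 | 1 2⟩
    ⟨2 | 2⟩
    ⟨3 | 0⟩
    ⟨3 | 1⟩


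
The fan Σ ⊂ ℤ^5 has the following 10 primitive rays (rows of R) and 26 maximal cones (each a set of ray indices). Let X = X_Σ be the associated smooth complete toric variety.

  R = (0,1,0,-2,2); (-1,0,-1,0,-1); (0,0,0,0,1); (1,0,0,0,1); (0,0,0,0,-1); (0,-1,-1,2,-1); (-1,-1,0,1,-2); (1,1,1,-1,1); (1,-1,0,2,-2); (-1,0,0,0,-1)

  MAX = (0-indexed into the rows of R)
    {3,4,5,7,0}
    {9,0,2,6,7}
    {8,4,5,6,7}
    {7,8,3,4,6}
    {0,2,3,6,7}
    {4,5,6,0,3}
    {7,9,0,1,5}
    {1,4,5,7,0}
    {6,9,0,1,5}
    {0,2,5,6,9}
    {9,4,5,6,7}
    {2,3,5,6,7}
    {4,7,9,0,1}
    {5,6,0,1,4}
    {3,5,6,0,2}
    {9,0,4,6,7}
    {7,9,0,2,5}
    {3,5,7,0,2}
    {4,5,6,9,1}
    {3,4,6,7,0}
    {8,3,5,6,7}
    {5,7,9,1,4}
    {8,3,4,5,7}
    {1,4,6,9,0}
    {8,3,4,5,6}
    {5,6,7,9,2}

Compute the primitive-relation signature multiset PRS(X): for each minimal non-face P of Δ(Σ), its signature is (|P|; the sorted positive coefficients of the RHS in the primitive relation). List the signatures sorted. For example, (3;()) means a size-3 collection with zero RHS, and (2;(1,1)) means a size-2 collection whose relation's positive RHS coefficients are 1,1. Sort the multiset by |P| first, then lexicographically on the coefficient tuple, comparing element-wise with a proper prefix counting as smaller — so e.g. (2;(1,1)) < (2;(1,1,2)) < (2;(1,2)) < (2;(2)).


12 collections generate NE(X_Σ); each relation:

  {2,4}:  v_{2} + v_{4} = 0 ; sig = (2;())
  {3,9}:  v_{3} + v_{9} = 0 ; sig = (2;())
  {0,8}:  v_{0} + v_{8} = v_{3} + v_{4} ; sig = (2;(1,1))
  {1,2}:  v_{1} + v_{2} = v_{0} + v_{5} + v_{9} ; sig = (2;(1,1,1))
  {1,3}:  v_{1} + v_{3} = v_{0} + v_{4} + v_{5} ; sig = (2;(1,1,1))
  {2,8}:  v_{2} + v_{8} = v_{3} + v_{5} + v_{6} + v_{7} ; sig = (2;(1,1,1,1))
  {8,9}:  v_{8} + v_{9} = v_{4} + v_{5} + v_{6} + v_{7} ; sig = (2;(1,1,1,1))
  {1,8}:  v_{1} + v_{8} = 2·v_{4} + v_{5} ; sig = (2;(1,2))
  {1,6,7}:  v_{1} + v_{6} + v_{7} = v_{4} + v_{9} ; sig = (3;(1,1))
  {0,5,6,7}:  v_{0} + v_{5} + v_{6} + v_{7} = 0 ; sig = (4;())
  {0,4,5,9}:  v_{0} + v_{4} + v_{5} + v_{9} = v_{1} ; sig = (4;(1))
  {3,4,5,6,7}:  v_{3} + v_{4} + v_{5} + v_{6} + v_{7} = v_{8} ; sig = (5;(1))

Hence PRS(X_Σ) =
    (2;())
    (2;())
    (2;(1,1))
    (2;(1,1,1))
    (2;(1,1,1))
    (2;(1,1,1,1))
    (2;(1,1,1,1))
    (2;(1,2))
    (3;(1,1))
    (4;())
    (4;(1))
    (5;(1))


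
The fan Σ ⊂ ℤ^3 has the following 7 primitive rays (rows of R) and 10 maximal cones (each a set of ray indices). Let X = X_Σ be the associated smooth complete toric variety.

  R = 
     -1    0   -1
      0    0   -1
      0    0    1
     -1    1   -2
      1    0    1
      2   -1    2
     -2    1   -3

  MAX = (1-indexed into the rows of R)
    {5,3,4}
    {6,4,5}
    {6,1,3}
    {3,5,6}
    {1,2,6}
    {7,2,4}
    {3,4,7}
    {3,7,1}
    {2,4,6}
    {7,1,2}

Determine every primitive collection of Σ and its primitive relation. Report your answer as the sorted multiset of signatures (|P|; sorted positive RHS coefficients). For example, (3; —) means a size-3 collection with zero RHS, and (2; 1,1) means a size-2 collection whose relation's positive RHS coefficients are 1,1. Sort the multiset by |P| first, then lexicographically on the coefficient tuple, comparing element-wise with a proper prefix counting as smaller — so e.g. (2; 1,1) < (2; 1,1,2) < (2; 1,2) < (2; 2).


Δ(Σ) — 7 vertices, 7 min non-faces:

  • {1,5}:  v_{1} + v_{5} = 0  →  sig = (2; —)
  • {2,3}:  v_{2} + v_{3} = 0  →  sig = (2; —)
  • {1,4}:  v_{1} + v_{4} = v_{7}  →  sig = (2; 1)
  • {5,7}:  v_{5} + v_{7} = v_{4}  →  sig = (2; 1)
  • {6,7}:  v_{6} + v_{7} = v_{2}  →  sig = (2; 1)
  • {2,5}:  v_{2} + v_{5} = v_{4} + v_{6}  →  sig = (2; 1,1)
  • {3,4,6}:  v_{3} + v_{4} + v_{6} = v_{5}  →  sig = (3; 1)

Sorted signature multiset PRS(X):
    |P|=2: 6 collections, coeffs (), (), (1), (1), (1), (1,1)
    |P|=3: 1 collection, coeffs (1)
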